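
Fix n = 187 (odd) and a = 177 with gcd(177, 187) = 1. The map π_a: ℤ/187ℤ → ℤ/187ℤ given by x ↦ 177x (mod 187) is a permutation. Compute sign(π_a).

-1

Start at x=23: 23 → 144 → 56 → 1 → 177 → 100 → 122 → … (one orbit).
The orbit structure of x ↦ 177x mod 187: 22 orbits of sizes [16, 16, 16, 16, 16, 16, 16, 16, 16, 16, 16, 1, 1, 1, 1, 1, 1, 1, 1, 1, 1, 1].
Σ(ℓ_i−1) = 187−22 = 165; sign = (−1)^165 = -1.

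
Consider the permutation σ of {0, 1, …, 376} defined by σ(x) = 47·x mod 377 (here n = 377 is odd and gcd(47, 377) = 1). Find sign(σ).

Start at x=148: 148 → 170 → 73 → 38 → 278 → 248 → 346 → … (one orbit).
Cycle lengths of π_47 on ℤ/377ℤ: [28, 28, 28, 28, 28, 28, 28, 28, 28, 28, 28, 28, 28, 4, 4, 4, 1]; 17 cycles in total.
Σ(ℓ_i−1) = 377−17 = 360; sign = (−1)^360 = +1.
Zolotarev: (47|377) = +1, matching the cycle-count sign.

+1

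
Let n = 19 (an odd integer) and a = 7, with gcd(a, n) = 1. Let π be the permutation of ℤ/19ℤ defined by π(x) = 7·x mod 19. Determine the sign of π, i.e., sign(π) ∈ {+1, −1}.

Trace 7: π^k(7) = [7, 11, 1] for k=0..2.
π_7 has 7 disjoint cycles with lengths [3, 3, 3, 3, 3, 3, 1] on {0,…,18}.
With 7 cycles on 19 points, sign = (−1)^{19−7} = +1.
The Jacobi symbol (7|19) = +1 (Zolotarev) agrees.

+1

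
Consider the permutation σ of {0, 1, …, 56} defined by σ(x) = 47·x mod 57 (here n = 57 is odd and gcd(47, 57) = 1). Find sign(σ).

-1

Orbit of 17 under x↦47x: [17, 1, 47, 43, 26, 25, 35]… (length divides ord_57(47)).
The orbit structure of x ↦ 47x mod 57: 6 orbits of sizes [18, 18, 9, 9, 2, 1].
n − c = 57 − 6 = 51; sign = (−1)^51 = -1.
Check: (47/57) = -1 by Zolotarev.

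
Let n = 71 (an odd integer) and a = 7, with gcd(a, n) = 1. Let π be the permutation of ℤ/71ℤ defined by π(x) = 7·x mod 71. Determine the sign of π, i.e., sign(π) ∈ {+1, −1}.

-1

Start at x=2: 2 → 14 → 27 → 47 → 45 → 31 → 4 → … (one orbit).
2 cycles of lengths [70, 1].
n − c = 71 − 2 = 69; sign = (−1)^69 = -1.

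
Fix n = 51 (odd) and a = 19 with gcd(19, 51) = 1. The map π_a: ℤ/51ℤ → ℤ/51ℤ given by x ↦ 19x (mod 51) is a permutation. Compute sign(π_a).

Start at x=43: 43 → 1 → 19 → 4 → 25 → 16 → 49 → … (one orbit).
π_19 has 9 disjoint cycles with lengths [8, 8, 8, 8, 8, 8, 1, 1, 1] on {0,…,50}.
51 − 9 = 42 transpositions; sign(π) = (−1)^42 = +1.
Via Zolotarev, sign(π_{19}) = (19|51) = +1.

+1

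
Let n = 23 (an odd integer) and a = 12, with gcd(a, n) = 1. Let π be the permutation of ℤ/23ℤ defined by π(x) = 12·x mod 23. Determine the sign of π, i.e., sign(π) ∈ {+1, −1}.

Start at x=9: 9 → 16 → 8 → 4 → 2 → 1 → 12 → … (one orbit).
Cycle lengths of π_12 on ℤ/23ℤ: [11, 11, 1]; 3 cycles in total.
sign(π) = (−1)^{n − #cycles} = (−1)^{23−3} = (−1)^20 = +1.
Via Zolotarev, sign(π_{12}) = (12|23) = +1.

+1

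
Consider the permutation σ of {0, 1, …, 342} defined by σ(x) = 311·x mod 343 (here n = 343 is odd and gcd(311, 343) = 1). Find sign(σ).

Orbit of 18 under x↦311x: [18, 110, 253, 136, 107, 6, 151]… (length divides ord_343(311)).
π_311 has 4 disjoint cycles with lengths [294, 42, 6, 1] on {0,…,342}.
4 cycles on 343: each ℓ→(−1)^(ℓ−1), product (−1)^339 = -1.

-1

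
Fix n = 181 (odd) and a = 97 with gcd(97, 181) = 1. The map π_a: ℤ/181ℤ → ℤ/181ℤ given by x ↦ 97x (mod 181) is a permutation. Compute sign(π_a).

Start at x=103: 103 → 36 → 53 → 73 → 22 → 143 → 115 → … (one orbit).
Cycle type of π: 180 + 1; total 2 cycles.
sign(π) = (−1)^{n − #cycles} = (−1)^{181−2} = (−1)^179 = -1.

-1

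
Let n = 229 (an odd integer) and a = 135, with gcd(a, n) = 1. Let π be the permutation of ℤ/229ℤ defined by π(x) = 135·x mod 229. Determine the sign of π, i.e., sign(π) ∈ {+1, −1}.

+1

Start at x=135: 135 → 134 → 228 → 94 → 95 → 1 → 135 (one orbit).
π_135 has 39 disjoint cycles with lengths [6, 6, 6, 6, 6, 6, 6, 6, 6, 6, 6, 6, 6, 6, 6, 6, 6, 6, 6, 6, 6, 6, 6, 6, 6, 6, 6, 6, 6, 6, 6, 6, 6, 6, 6, 6, 6, 6, 1] on {0,…,228}.
sign(π) = (−1)^{n − #cycles} = (−1)^{229−39} = (−1)^190 = +1.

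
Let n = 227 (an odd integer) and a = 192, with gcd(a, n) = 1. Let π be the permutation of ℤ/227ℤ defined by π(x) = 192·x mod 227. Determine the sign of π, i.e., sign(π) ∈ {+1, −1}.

+1

Start at x=47: 47 → 171 → 144 → 181 → 21 → 173 → 74 → … (one orbit).
3 cycles of lengths [113, 113, 1].
Σ(ℓ_i−1) = 227−3 = 224; sign = (−1)^224 = +1.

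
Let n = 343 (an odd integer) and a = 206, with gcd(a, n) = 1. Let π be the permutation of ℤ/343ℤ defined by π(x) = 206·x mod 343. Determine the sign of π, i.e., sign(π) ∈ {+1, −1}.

Orbit of 124 under x↦206x: [124, 162, 101, 226, 251, 256, 257]… (length divides ord_343(206)).
4 cycles of lengths [294, 42, 6, 1].
343 − 4 = 339 transpositions; sign(π) = (−1)^339 = -1.
Zolotarev: (206|343) = -1, matching the cycle-count sign.

-1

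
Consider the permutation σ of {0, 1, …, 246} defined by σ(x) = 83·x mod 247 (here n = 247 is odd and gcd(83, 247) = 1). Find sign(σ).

Orbit of 144 under x↦83x: [144, 96, 64, 125, 1, 83, 220]… (length divides ord_247(83)).
π_83 has 28 disjoint cycles with lengths [12, 12, 12, 12, 12, 12, 12, 12, 12, 12, 12, 12, 12, 12, 12, 12, 12, 12, 4, 4, 4, 3, 3, 3, 3, 3, 3, 1] on {0,…,246}.
n − c = 247 − 28 = 219; sign = (−1)^219 = -1.
The Jacobi symbol (83|247) = -1 (Zolotarev) agrees.

-1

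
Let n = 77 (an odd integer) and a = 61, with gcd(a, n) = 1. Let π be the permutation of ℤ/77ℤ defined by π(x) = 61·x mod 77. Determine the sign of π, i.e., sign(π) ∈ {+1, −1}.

+1

Orbit of 4 under x↦61x: [4, 13, 23, 17, 36, 40, 53]… (length divides ord_77(61)).
Decompose π into cycles: lengths [30, 30, 10, 6, 1] (5 cycles, including the fixed point 0).
n − c = 77 − 5 = 72; sign = (−1)^72 = +1.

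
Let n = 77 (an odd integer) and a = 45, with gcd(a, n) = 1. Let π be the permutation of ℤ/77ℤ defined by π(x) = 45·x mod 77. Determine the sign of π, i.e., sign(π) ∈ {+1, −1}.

Start at x=45: 45 → 23 → 34 → 67 → 12 → 1 → 45 (one orbit).
The orbit structure of x ↦ 45x mod 77: 22 orbits of sizes [6, 6, 6, 6, 6, 6, 6, 6, 6, 6, 6, 1, 1, 1, 1, 1, 1, 1, 1, 1, 1, 1].
n − c = 77 − 22 = 55; sign = (−1)^55 = -1.
Zolotarev: (45|77) = -1, matching the cycle-count sign.

-1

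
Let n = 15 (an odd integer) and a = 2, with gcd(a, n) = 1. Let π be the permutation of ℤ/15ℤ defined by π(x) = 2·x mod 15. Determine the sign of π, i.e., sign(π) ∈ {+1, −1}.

Start at x=2: 2 → 4 → 8 → 1 → 2 (one orbit).
Cycle lengths of π_2 on ℤ/15ℤ: [4, 4, 4, 2, 1]; 5 cycles in total.
sign(π) = (−1)^{n − #cycles} = (−1)^{15−5} = (−1)^10 = +1.
Check: (2/15) = +1 by Zolotarev.

+1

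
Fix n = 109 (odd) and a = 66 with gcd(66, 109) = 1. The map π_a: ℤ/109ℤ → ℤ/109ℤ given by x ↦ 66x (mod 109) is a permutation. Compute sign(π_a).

+1

Trace 1: π^k(1) = [1, 66, 105, 63, 16, 75, 45] for k=0..6.
The orbit structure of x ↦ 66x mod 109: 13 orbits of sizes [9, 9, 9, 9, 9, 9, 9, 9, 9, 9, 9, 9, 1].
sign(π) = (−1)^{n − #cycles} = (−1)^{109−13} = (−1)^96 = +1.
The Jacobi symbol (66|109) = +1 (Zolotarev) agrees.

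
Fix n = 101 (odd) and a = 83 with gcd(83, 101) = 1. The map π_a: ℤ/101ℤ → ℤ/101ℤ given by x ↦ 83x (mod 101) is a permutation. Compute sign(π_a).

-1

Trace 37: π^k(37) = [37, 41, 70, 53, 56, 2, 65] for k=0..6.
The orbit structure of x ↦ 83x mod 101: 2 orbits of sizes [100, 1].
sign(π) = (−1)^{n − #cycles} = (−1)^{101−2} = (−1)^99 = -1.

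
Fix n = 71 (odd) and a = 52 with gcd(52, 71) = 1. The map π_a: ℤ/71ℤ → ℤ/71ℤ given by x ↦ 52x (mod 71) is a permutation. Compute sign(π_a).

-1

Start at x=34: 34 → 64 → 62 → 29 → 17 → 32 → 31 → … (one orbit).
The orbit structure of x ↦ 52x mod 71: 2 orbits of sizes [70, 1].
n − c = 71 − 2 = 69; sign = (−1)^69 = -1.
Via Zolotarev, sign(π_{52}) = (52|71) = -1.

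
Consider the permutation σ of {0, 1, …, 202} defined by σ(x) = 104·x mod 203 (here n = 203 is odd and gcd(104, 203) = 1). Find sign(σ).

+1

Start at x=1: 1 → 104 → 57 → 41 → 1 (one orbit).
The orbit structure of x ↦ 104x mod 203: 53 orbits of sizes [4, 4, 4, 4, 4, 4, 4, 4, 4, 4, 4, 4, 4, 4, 4, 4, 4, 4, 4, 4, 4, 4, 4, 4, 4, 4, 4, 4, 4, 4, 4, 4, 4, 4, 4, 4, 4, 4, 4, 4, 4, 4, 4, 4, 4, 4, 4, 4, 4, 2, 2, 2, 1].
Σ(ℓ_i−1) = 203−53 = 150; sign = (−1)^150 = +1.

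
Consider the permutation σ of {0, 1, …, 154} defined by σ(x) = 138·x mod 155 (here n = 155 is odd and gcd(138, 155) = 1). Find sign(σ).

Orbit of 138 under x↦138x: [138, 134, 47, 131, 98, 39, 112]… (length divides ord_155(138)).
π_138 has 6 disjoint cycles with lengths [60, 60, 15, 15, 4, 1] on {0,…,154}.
155 − 6 = 149 transpositions; sign(π) = (−1)^149 = -1.
Zolotarev: (138|155) = -1, matching the cycle-count sign.

-1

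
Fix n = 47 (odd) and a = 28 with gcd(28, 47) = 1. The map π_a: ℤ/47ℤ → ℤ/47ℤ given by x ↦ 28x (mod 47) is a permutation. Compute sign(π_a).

Orbit of 34 under x↦28x: [34, 12, 7, 8, 36, 21, 24]… (length divides ord_47(28)).
Decompose π into cycles: lengths [23, 23, 1] (3 cycles, including the fixed point 0).
47 − 3 = 44 transpositions; sign(π) = (−1)^44 = +1.

+1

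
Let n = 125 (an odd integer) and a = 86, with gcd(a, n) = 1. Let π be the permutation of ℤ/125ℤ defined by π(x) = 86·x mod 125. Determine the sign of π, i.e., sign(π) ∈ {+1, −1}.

+1

Start at x=121: 121 → 31 → 41 → 26 → 111 → 46 → 81 → … (one orbit).
Decompose π into cycles: lengths [25, 25, 25, 25, 5, 5, 5, 5, 1, 1, 1, 1, 1] (13 cycles, including the fixed point 0).
Σ(ℓ_i−1) = 125−13 = 112; sign = (−1)^112 = +1.
Check: (86/125) = +1 by Zolotarev.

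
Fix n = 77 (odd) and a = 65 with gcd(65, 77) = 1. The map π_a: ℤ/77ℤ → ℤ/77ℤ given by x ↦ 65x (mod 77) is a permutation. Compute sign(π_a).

Trace 23: π^k(23) = [23, 32, 1, 65, 67, 43] for k=0..5.
π_65 has 18 disjoint cycles with lengths [6, 6, 6, 6, 6, 6, 6, 6, 6, 6, 3, 3, 2, 2, 2, 2, 2, 1] on {0,…,76}.
sign(π) = (−1)^{n − #cycles} = (−1)^{77−18} = (−1)^59 = -1.
(65|77)_J = -1 (Zolotarev's lemma cross-check).

-1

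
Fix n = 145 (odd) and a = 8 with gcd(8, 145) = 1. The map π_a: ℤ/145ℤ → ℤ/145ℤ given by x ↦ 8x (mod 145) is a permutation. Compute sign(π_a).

+1

Start at x=8: 8 → 64 → 77 → 36 → 143 → 129 → 17 → … (one orbit).
Cycle lengths of π_8 on ℤ/145ℤ: [28, 28, 28, 28, 28, 4, 1]; 7 cycles in total.
n − c = 145 − 7 = 138; sign = (−1)^138 = +1.
Check: (8/145) = +1 by Zolotarev.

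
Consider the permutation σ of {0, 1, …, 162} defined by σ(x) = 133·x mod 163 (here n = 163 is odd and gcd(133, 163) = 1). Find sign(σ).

+1

Orbit of 53 under x↦133x: [53, 40, 104, 140, 38, 1, 133]… (length divides ord_163(133)).
Cycle lengths of π_133 on ℤ/163ℤ: [9, 9, 9, 9, 9, 9, 9, 9, 9, 9, 9, 9, 9, 9, 9, 9, 9, 9, 1]; 19 cycles in total.
sign(π) = (−1)^{n − #cycles} = (−1)^{163−19} = (−1)^144 = +1.
Check: (133/163) = +1 by Zolotarev.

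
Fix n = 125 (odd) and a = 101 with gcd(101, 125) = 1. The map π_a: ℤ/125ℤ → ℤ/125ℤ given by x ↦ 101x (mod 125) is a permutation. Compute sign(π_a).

Start at x=1: 1 → 101 → 76 → 51 → 26 → 1 (one orbit).
Cycle lengths of π_101 on ℤ/125ℤ: [5, 5, 5, 5, 5, 5, 5, 5, 5, 5, 5, 5, 5, 5, 5, 5, 5, 5, 5, 5, 1, 1, 1, 1, 1, 1, 1, 1, 1, 1, 1, 1, 1, 1, 1, 1, 1, 1, 1, 1, 1, 1, 1, 1, 1]; 45 cycles in total.
With 45 cycles on 125 points, sign = (−1)^{125−45} = +1.
Zolotarev: (101|125) = +1, matching the cycle-count sign.

+1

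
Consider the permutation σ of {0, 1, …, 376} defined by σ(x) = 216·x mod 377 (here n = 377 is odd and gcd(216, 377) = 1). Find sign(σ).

-1

Start at x=1: 1 → 216 → 285 → 109 → 170 → 151 → 194 → … (one orbit).
Decompose π into cycles: lengths [28, 28, 28, 28, 28, 28, 28, 28, 28, 28, 28, 28, 14, 14, 4, 4, 4, 1] (18 cycles, including the fixed point 0).
Σ(ℓ_i−1) = 377−18 = 359; sign = (−1)^359 = -1.
The Jacobi symbol (216|377) = -1 (Zolotarev) agrees.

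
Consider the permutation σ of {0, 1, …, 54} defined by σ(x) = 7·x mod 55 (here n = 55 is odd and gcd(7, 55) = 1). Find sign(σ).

+1

Orbit of 4 under x↦7x: [4, 28, 31, 52, 34, 18, 16]… (length divides ord_55(7)).
Decompose π into cycles: lengths [20, 20, 10, 4, 1] (5 cycles, including the fixed point 0).
5 cycles on 55: each ℓ→(−1)^(ℓ−1), product (−1)^50 = +1.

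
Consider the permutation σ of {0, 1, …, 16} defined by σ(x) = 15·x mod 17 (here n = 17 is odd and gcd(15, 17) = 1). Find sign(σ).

+1

Trace 13: π^k(13) = [13, 8, 1, 15, 4, 9, 16] for k=0..6.
3 cycles of lengths [8, 8, 1].
sign(π) = (−1)^{n − #cycles} = (−1)^{17−3} = (−1)^14 = +1.
Via Zolotarev, sign(π_{15}) = (15|17) = +1.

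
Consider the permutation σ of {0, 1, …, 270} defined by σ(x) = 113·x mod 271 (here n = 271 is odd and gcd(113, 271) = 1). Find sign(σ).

Trace 156: π^k(156) = [156, 13, 114, 145, 125, 33, 206] for k=0..6.
The orbit structure of x ↦ 113x mod 271: 6 orbits of sizes [54, 54, 54, 54, 54, 1].
6 cycles on 271: each ℓ→(−1)^(ℓ−1), product (−1)^265 = -1.
The Jacobi symbol (113|271) = -1 (Zolotarev) agrees.

-1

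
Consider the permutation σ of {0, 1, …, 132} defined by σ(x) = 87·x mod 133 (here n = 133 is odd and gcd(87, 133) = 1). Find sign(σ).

-1

Start at x=1: 1 → 87 → 121 → 20 → 11 → 26 → 1 (one orbit).
Cycle type of π: 6×19 + 3×6 + 1; total 26 cycles.
With 26 cycles on 133 points, sign = (−1)^{133−26} = -1.
Via Zolotarev, sign(π_{87}) = (87|133) = -1.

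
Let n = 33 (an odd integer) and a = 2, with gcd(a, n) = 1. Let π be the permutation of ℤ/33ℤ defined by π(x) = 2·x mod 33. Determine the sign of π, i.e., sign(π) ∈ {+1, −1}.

+1

Orbit of 25 under x↦2x: [25, 17, 1, 2, 4, 8, 16]… (length divides ord_33(2)).
The orbit structure of x ↦ 2x mod 33: 5 orbits of sizes [10, 10, 10, 2, 1].
33 − 5 = 28 transpositions; sign(π) = (−1)^28 = +1.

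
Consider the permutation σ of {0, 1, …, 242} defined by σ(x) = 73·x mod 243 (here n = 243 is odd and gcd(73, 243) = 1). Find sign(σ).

+1

Start at x=28: 28 → 100 → 10 → 1 → 73 → 226 → 217 → … (one orbit).
π_73 has 27 disjoint cycles with lengths [27, 27, 27, 27, 27, 27, 9, 9, 9, 9, 9, 9, 3, 3, 3, 3, 3, 3, 1, 1, 1, 1, 1, 1, 1, 1, 1] on {0,…,242}.
n − c = 243 − 27 = 216; sign = (−1)^216 = +1.
(73|243)_J = +1 (Zolotarev's lemma cross-check).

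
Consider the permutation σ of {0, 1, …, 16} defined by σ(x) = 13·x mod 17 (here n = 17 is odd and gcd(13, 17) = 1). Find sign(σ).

+1

Trace 13: π^k(13) = [13, 16, 4, 1] for k=0..3.
Cycle type of π: 4×4 + 1; total 5 cycles.
5 cycles on 17: each ℓ→(−1)^(ℓ−1), product (−1)^12 = +1.
Check: (13/17) = +1 by Zolotarev.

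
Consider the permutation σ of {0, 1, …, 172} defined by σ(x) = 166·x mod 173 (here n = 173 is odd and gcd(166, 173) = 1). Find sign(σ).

Start at x=55: 55 → 134 → 100 → 165 → 56 → 127 → 149 → … (one orbit).
Decompose π into cycles: lengths [172, 1] (2 cycles, including the fixed point 0).
Σ(ℓ_i−1) = 173−2 = 171; sign = (−1)^171 = -1.

-1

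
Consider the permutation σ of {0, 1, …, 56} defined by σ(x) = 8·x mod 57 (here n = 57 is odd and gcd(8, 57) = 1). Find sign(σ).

Start at x=8: 8 → 7 → 56 → 49 → 50 → 1 → 8 (one orbit).
π_8 has 11 disjoint cycles with lengths [6, 6, 6, 6, 6, 6, 6, 6, 6, 2, 1] on {0,…,56}.
n − c = 57 − 11 = 46; sign = (−1)^46 = +1.
Via Zolotarev, sign(π_{8}) = (8|57) = +1.

+1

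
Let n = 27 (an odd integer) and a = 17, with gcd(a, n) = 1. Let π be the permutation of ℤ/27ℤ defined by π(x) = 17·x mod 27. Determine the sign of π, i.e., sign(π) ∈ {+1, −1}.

Trace 1: π^k(1) = [1, 17, 19, 26, 10, 8] for k=0..5.
8 cycles of lengths [6, 6, 6, 2, 2, 2, 2, 1].
Σ(ℓ_i−1) = 27−8 = 19; sign = (−1)^19 = -1.

-1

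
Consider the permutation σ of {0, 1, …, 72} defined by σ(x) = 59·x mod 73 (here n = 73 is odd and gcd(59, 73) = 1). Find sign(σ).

Orbit of 56 under x↦59x: [56, 19, 26, 1, 59, 50, 30]… (length divides ord_73(59)).
π_59 has 2 disjoint cycles with lengths [72, 1] on {0,…,72}.
Σ(ℓ_i−1) = 73−2 = 71; sign = (−1)^71 = -1.
The Jacobi symbol (59|73) = -1 (Zolotarev) agrees.

-1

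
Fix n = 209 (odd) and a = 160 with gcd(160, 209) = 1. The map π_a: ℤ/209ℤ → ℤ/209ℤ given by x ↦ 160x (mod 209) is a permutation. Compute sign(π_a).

+1

Start at x=159: 159 → 151 → 125 → 145 → 1 → 160 → 102 → … (one orbit).
Cycle lengths of π_160 on ℤ/209ℤ: [30, 30, 30, 30, 30, 30, 10, 6, 6, 6, 1]; 11 cycles in total.
11 cycles on 209: each ℓ→(−1)^(ℓ−1), product (−1)^198 = +1.
(160|209)_J = +1 (Zolotarev's lemma cross-check).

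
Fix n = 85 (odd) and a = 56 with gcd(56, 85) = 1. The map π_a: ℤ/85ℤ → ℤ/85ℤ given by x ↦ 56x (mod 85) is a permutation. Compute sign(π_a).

Orbit of 56 under x↦56x: [56, 76, 6, 81, 31, 36, 61]… (length divides ord_85(56)).
Cycle lengths of π_56 on ℤ/85ℤ: [16, 16, 16, 16, 16, 1, 1, 1, 1, 1]; 10 cycles in total.
85 − 10 = 75 transpositions; sign(π) = (−1)^75 = -1.
The Jacobi symbol (56|85) = -1 (Zolotarev) agrees.

-1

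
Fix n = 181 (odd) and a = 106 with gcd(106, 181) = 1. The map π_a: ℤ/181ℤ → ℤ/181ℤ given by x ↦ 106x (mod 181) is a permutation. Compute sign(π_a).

+1

Trace 143: π^k(143) = [143, 135, 11, 80, 154, 34, 165] for k=0..6.
Decompose π into cycles: lengths [90, 90, 1] (3 cycles, including the fixed point 0).
181 − 3 = 178 transpositions; sign(π) = (−1)^178 = +1.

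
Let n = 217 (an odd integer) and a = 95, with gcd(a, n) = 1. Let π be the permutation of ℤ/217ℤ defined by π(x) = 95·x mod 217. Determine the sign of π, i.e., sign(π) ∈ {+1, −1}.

+1

Start at x=109: 109 → 156 → 64 → 4 → 163 → 78 → 32 → … (one orbit).
Cycle lengths of π_95 on ℤ/217ℤ: [15, 15, 15, 15, 15, 15, 15, 15, 15, 15, 15, 15, 5, 5, 5, 5, 5, 5, 3, 3, 1]; 21 cycles in total.
sign(π) = (−1)^{n − #cycles} = (−1)^{217−21} = (−1)^196 = +1.
Via Zolotarev, sign(π_{95}) = (95|217) = +1.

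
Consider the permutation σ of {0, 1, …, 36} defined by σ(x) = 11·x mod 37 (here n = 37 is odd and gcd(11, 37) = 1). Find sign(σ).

Trace 27: π^k(27) = [27, 1, 11, 10, 36, 26] for k=0..5.
π_11 has 7 disjoint cycles with lengths [6, 6, 6, 6, 6, 6, 1] on {0,…,36}.
Σ(ℓ_i−1) = 37−7 = 30; sign = (−1)^30 = +1.

+1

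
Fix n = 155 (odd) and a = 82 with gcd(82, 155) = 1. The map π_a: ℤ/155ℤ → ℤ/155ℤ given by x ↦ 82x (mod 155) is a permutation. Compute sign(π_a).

-1

Trace 134: π^k(134) = [134, 138, 1, 82, 59, 33, 71] for k=0..6.
Decompose π into cycles: lengths [60, 60, 15, 15, 4, 1] (6 cycles, including the fixed point 0).
Σ(ℓ_i−1) = 155−6 = 149; sign = (−1)^149 = -1.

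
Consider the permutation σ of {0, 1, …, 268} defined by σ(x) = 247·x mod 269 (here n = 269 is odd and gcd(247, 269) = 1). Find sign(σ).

Orbit of 119 under x↦247x: [119, 72, 30, 147, 263, 132, 55]… (length divides ord_269(247)).
Decompose π into cycles: lengths [268, 1] (2 cycles, including the fixed point 0).
With 2 cycles on 269 points, sign = (−1)^{269−2} = -1.

-1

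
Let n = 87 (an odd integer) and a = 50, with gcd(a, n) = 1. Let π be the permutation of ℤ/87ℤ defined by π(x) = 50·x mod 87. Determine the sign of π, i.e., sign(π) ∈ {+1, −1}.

+1

Trace 34: π^k(34) = [34, 47, 1, 50, 64, 68, 7] for k=0..6.
π_50 has 5 disjoint cycles with lengths [28, 28, 28, 2, 1] on {0,…,86}.
With 5 cycles on 87 points, sign = (−1)^{87−5} = +1.
Via Zolotarev, sign(π_{50}) = (50|87) = +1.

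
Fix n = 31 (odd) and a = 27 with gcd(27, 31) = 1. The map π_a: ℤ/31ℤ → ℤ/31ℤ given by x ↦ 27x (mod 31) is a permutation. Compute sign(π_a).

-1

Trace 29: π^k(29) = [29, 8, 30, 4, 15, 2, 23] for k=0..6.
Decompose π into cycles: lengths [10, 10, 10, 1] (4 cycles, including the fixed point 0).
4 cycles on 31: each ℓ→(−1)^(ℓ−1), product (−1)^27 = -1.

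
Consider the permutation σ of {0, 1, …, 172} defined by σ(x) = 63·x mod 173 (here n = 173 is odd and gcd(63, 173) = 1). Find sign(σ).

-1

Start at x=94: 94 → 40 → 98 → 119 → 58 → 21 → 112 → … (one orbit).
The orbit structure of x ↦ 63x mod 173: 2 orbits of sizes [172, 1].
173 − 2 = 171 transpositions; sign(π) = (−1)^171 = -1.
Zolotarev: (63|173) = -1, matching the cycle-count sign.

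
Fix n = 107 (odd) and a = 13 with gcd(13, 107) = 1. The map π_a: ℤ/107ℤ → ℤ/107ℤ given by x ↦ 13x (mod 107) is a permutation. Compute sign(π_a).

Trace 4: π^k(4) = [4, 52, 34, 14, 75, 12, 49] for k=0..6.
3 cycles of lengths [53, 53, 1].
Σ(ℓ_i−1) = 107−3 = 104; sign = (−1)^104 = +1.

+1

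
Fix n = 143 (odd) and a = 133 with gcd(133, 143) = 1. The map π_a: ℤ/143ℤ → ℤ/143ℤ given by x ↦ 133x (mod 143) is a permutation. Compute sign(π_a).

Start at x=100: 100 → 1 → 133 → 100 (one orbit).
The orbit structure of x ↦ 133x mod 143: 55 orbits of sizes [3, 3, 3, 3, 3, 3, 3, 3, 3, 3, 3, 3, 3, 3, 3, 3, 3, 3, 3, 3, 3, 3, 3, 3, 3, 3, 3, 3, 3, 3, 3, 3, 3, 3, 3, 3, 3, 3, 3, 3, 3, 3, 3, 3, 1, 1, 1, 1, 1, 1, 1, 1, 1, 1, 1].
55 cycles on 143: each ℓ→(−1)^(ℓ−1), product (−1)^88 = +1.
Via Zolotarev, sign(π_{133}) = (133|143) = +1.

+1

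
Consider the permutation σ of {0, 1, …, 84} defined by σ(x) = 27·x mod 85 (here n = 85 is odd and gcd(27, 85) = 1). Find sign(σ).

Start at x=21: 21 → 57 → 9 → 73 → 16 → 7 → 19 → … (one orbit).
Decompose π into cycles: lengths [16, 16, 16, 16, 16, 4, 1] (7 cycles, including the fixed point 0).
With 7 cycles on 85 points, sign = (−1)^{85−7} = +1.
(27|85)_J = +1 (Zolotarev's lemma cross-check).

+1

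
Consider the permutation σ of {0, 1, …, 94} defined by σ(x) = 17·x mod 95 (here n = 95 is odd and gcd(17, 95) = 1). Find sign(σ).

Trace 44: π^k(44) = [44, 83, 81, 47, 39, 93, 61] for k=0..6.
Cycle lengths of π_17 on ℤ/95ℤ: [36, 36, 9, 9, 4, 1]; 6 cycles in total.
sign(π) = (−1)^{n − #cycles} = (−1)^{95−6} = (−1)^89 = -1.

-1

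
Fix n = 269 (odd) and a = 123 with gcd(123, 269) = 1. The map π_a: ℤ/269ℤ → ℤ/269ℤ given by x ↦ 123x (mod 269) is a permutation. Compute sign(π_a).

Trace 74: π^k(74) = [74, 225, 237, 99, 72, 248, 107] for k=0..6.
π_123 has 2 disjoint cycles with lengths [268, 1] on {0,…,268}.
269 − 2 = 267 transpositions; sign(π) = (−1)^267 = -1.

-1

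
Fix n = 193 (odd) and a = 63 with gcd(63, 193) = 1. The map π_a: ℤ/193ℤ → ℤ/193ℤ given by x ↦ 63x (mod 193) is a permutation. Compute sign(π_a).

+1

Start at x=85: 85 → 144 → 1 → 63 → 109 → 112 → 108 → … (one orbit).
Cycle lengths of π_63 on ℤ/193ℤ: [12, 12, 12, 12, 12, 12, 12, 12, 12, 12, 12, 12, 12, 12, 12, 12, 1]; 17 cycles in total.
17 cycles on 193: each ℓ→(−1)^(ℓ−1), product (−1)^176 = +1.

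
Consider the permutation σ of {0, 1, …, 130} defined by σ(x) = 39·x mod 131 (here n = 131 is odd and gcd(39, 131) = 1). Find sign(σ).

Orbit of 80 under x↦39x: [80, 107, 112, 45, 52, 63, 99]… (length divides ord_131(39)).
π_39 has 11 disjoint cycles with lengths [13, 13, 13, 13, 13, 13, 13, 13, 13, 13, 1] on {0,…,130}.
131 − 11 = 120 transpositions; sign(π) = (−1)^120 = +1.
The Jacobi symbol (39|131) = +1 (Zolotarev) agrees.

+1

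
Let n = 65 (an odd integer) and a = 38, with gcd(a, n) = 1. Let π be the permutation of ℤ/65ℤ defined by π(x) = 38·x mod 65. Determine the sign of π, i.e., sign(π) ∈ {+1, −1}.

-1

Start at x=12: 12 → 1 → 38 → 14 → 12 (one orbit).
Decompose π into cycles: lengths [4, 4, 4, 4, 4, 4, 4, 4, 4, 4, 4, 4, 4, 2, 2, 2, 2, 2, 2, 1] (20 cycles, including the fixed point 0).
65 − 20 = 45 transpositions; sign(π) = (−1)^45 = -1.
Zolotarev: (38|65) = -1, matching the cycle-count sign.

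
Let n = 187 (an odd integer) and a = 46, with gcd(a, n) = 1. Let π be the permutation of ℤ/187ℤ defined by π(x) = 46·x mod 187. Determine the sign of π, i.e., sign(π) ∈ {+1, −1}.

+1

Start at x=150: 150 → 168 → 61 → 1 → 46 → 59 → 96 → … (one orbit).
π_46 has 5 disjoint cycles with lengths [80, 80, 16, 10, 1] on {0,…,186}.
5 cycles on 187: each ℓ→(−1)^(ℓ−1), product (−1)^182 = +1.
The Jacobi symbol (46|187) = +1 (Zolotarev) agrees.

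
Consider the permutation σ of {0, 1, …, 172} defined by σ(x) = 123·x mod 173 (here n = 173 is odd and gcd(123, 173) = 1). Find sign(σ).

-1

Trace 126: π^k(126) = [126, 101, 140, 93, 21, 161, 81] for k=0..6.
2 cycles of lengths [172, 1].
sign(π) = (−1)^{n − #cycles} = (−1)^{173−2} = (−1)^171 = -1.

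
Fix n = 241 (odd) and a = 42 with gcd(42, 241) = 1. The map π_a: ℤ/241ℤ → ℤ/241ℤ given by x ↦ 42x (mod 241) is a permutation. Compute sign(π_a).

-1

Trace 166: π^k(166) = [166, 224, 9, 137, 211, 186, 100] for k=0..6.
Decompose π into cycles: lengths [240, 1] (2 cycles, including the fixed point 0).
n − c = 241 − 2 = 239; sign = (−1)^239 = -1.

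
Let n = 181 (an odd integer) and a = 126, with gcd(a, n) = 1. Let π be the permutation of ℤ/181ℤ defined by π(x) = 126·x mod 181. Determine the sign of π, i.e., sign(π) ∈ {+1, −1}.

+1

Trace 65: π^k(65) = [65, 45, 59, 13, 9, 48, 75] for k=0..6.
Decompose π into cycles: lengths [45, 45, 45, 45, 1] (5 cycles, including the fixed point 0).
n − c = 181 − 5 = 176; sign = (−1)^176 = +1.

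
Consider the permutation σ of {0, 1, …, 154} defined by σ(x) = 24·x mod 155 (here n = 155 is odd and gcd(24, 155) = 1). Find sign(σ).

Trace 71: π^k(71) = [71, 154, 131, 44, 126, 79, 36] for k=0..6.
The orbit structure of x ↦ 24x mod 155: 8 orbits of sizes [30, 30, 30, 30, 30, 2, 2, 1].
Σ(ℓ_i−1) = 155−8 = 147; sign = (−1)^147 = -1.

-1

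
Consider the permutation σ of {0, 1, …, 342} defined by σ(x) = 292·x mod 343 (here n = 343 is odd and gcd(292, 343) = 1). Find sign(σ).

-1

Orbit of 8 under x↦292x: [8, 278, 228, 34, 324, 283, 316]… (length divides ord_343(292)).
Decompose π into cycles: lengths [294, 42, 6, 1] (4 cycles, including the fixed point 0).
4 cycles on 343: each ℓ→(−1)^(ℓ−1), product (−1)^339 = -1.
The Jacobi symbol (292|343) = -1 (Zolotarev) agrees.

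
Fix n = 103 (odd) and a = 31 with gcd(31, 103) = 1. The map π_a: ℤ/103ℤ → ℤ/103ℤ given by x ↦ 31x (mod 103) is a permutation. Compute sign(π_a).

Orbit of 100 under x↦31x: [100, 10, 1, 31, 34, 24, 23]… (length divides ord_103(31)).
The orbit structure of x ↦ 31x mod 103: 4 orbits of sizes [34, 34, 34, 1].
103 − 4 = 99 transpositions; sign(π) = (−1)^99 = -1.
Check: (31/103) = -1 by Zolotarev.

-1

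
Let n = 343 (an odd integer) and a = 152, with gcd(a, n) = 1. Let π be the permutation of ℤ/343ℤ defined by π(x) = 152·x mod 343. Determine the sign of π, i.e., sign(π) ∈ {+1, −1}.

Start at x=83: 83 → 268 → 262 → 36 → 327 → 312 → 90 → … (one orbit).
The orbit structure of x ↦ 152x mod 343: 4 orbits of sizes [294, 42, 6, 1].
n − c = 343 − 4 = 339; sign = (−1)^339 = -1.

-1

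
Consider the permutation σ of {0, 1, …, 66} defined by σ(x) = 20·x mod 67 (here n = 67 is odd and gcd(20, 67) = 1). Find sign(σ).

Orbit of 40 under x↦20x: [40, 63, 54, 8, 26, 51, 15]… (length divides ord_67(20)).
π_20 has 2 disjoint cycles with lengths [66, 1] on {0,…,66}.
sign(π) = (−1)^{n − #cycles} = (−1)^{67−2} = (−1)^65 = -1.

-1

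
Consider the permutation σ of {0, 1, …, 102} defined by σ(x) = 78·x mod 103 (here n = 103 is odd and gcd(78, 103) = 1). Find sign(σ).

-1

Trace 27: π^k(27) = [27, 46, 86, 13, 87, 91, 94] for k=0..6.
π_78 has 2 disjoint cycles with lengths [102, 1] on {0,…,102}.
sign(π) = (−1)^{n − #cycles} = (−1)^{103−2} = (−1)^101 = -1.
Via Zolotarev, sign(π_{78}) = (78|103) = -1.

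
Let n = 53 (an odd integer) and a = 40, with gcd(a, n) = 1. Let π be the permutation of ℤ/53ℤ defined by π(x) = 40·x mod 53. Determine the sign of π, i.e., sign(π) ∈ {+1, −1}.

Trace 37: π^k(37) = [37, 49, 52, 13, 43, 24, 6] for k=0..6.
3 cycles of lengths [26, 26, 1].
53 − 3 = 50 transpositions; sign(π) = (−1)^50 = +1.
(40|53)_J = +1 (Zolotarev's lemma cross-check).

+1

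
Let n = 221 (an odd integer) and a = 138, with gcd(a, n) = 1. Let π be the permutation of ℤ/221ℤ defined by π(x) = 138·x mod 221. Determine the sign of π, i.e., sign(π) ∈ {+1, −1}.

Orbit of 38 under x↦138x: [38, 161, 118, 151, 64, 213, 1]… (length divides ord_221(138)).
The orbit structure of x ↦ 138x mod 221: 30 orbits of sizes [8, 8, 8, 8, 8, 8, 8, 8, 8, 8, 8, 8, 8, 8, 8, 8, 8, 8, 8, 8, 8, 8, 8, 8, 8, 8, 4, 4, 4, 1].
With 30 cycles on 221 points, sign = (−1)^{221−30} = -1.
Check: (138/221) = -1 by Zolotarev.

-1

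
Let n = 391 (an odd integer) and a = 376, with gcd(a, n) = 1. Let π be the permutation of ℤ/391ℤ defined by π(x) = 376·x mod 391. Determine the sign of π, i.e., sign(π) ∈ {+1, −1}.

+1

Orbit of 324 under x↦376x: [324, 223, 174, 127, 50, 32, 302]… (length divides ord_391(376)).
9 cycles of lengths [88, 88, 88, 88, 11, 11, 8, 8, 1].
391 − 9 = 382 transpositions; sign(π) = (−1)^382 = +1.
Check: (376/391) = +1 by Zolotarev.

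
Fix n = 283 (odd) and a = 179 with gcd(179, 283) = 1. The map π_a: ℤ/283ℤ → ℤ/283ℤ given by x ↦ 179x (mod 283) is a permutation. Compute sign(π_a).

+1

Orbit of 244 under x↦179x: [244, 94, 129, 168, 74, 228, 60]… (length divides ord_283(179)).
Cycle lengths of π_179 on ℤ/283ℤ: [141, 141, 1]; 3 cycles in total.
sign(π) = (−1)^{n − #cycles} = (−1)^{283−3} = (−1)^280 = +1.
(179|283)_J = +1 (Zolotarev's lemma cross-check).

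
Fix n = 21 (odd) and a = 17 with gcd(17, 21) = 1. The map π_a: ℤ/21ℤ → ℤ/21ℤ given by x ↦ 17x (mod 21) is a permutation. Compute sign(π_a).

Start at x=16: 16 → 20 → 4 → 5 → 1 → 17 → 16 (one orbit).
Cycle lengths of π_17 on ℤ/21ℤ: [6, 6, 6, 2, 1]; 5 cycles in total.
With 5 cycles on 21 points, sign = (−1)^{21−5} = +1.
(17|21)_J = +1 (Zolotarev's lemma cross-check).

+1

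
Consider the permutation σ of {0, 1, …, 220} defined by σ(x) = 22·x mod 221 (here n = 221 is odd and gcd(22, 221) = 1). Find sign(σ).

Trace 53: π^k(53) = [53, 61, 16, 131, 9, 198, 157] for k=0..6.
Decompose π into cycles: lengths [48, 48, 48, 48, 16, 3, 3, 3, 3, 1] (10 cycles, including the fixed point 0).
Σ(ℓ_i−1) = 221−10 = 211; sign = (−1)^211 = -1.

-1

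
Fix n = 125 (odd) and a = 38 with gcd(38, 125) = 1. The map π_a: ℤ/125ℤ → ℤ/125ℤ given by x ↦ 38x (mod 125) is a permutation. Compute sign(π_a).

-1

Trace 54: π^k(54) = [54, 52, 101, 88, 94, 72, 111] for k=0..6.
Cycle type of π: 100 + 20 + 4 + 1; total 4 cycles.
n − c = 125 − 4 = 121; sign = (−1)^121 = -1.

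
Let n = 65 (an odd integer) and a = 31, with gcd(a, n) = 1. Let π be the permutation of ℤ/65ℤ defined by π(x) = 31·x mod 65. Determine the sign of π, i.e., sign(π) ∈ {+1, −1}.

Orbit of 51 under x↦31x: [51, 21, 1, 31]… (length divides ord_65(31)).
The orbit structure of x ↦ 31x mod 65: 20 orbits of sizes [4, 4, 4, 4, 4, 4, 4, 4, 4, 4, 4, 4, 4, 4, 4, 1, 1, 1, 1, 1].
65 − 20 = 45 transpositions; sign(π) = (−1)^45 = -1.
(31|65)_J = -1 (Zolotarev's lemma cross-check).

-1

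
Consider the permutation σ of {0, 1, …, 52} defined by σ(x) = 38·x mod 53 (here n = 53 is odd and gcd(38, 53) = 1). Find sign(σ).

Start at x=16: 16 → 25 → 49 → 7 → 1 → 38 → 13 → … (one orbit).
π_38 has 3 disjoint cycles with lengths [26, 26, 1] on {0,…,52}.
53 − 3 = 50 transpositions; sign(π) = (−1)^50 = +1.
Check: (38/53) = +1 by Zolotarev.

+1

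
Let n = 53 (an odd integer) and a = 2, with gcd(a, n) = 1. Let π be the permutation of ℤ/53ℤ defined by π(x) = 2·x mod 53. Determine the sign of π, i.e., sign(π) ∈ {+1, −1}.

Orbit of 4 under x↦2x: [4, 8, 16, 32, 11, 22, 44]… (length divides ord_53(2)).
Cycle lengths of π_2 on ℤ/53ℤ: [52, 1]; 2 cycles in total.
2 cycles on 53: each ℓ→(−1)^(ℓ−1), product (−1)^51 = -1.

-1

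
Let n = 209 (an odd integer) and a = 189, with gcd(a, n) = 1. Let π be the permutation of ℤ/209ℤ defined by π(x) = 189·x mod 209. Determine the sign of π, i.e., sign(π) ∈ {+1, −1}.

+1

Start at x=115: 115 → 208 → 20 → 18 → 58 → 94 → 1 → … (one orbit).
Cycle type of π: 10×19 + 2×9 + 1; total 29 cycles.
209 − 29 = 180 transpositions; sign(π) = (−1)^180 = +1.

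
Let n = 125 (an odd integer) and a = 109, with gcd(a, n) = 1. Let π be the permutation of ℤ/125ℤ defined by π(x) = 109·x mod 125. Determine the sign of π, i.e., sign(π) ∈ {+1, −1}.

Orbit of 81 under x↦109x: [81, 79, 111, 99, 41, 94, 121]… (length divides ord_125(109)).
Cycle type of π: 50×2 + 10×2 + 2×2 + 1; total 7 cycles.
With 7 cycles on 125 points, sign = (−1)^{125−7} = +1.

+1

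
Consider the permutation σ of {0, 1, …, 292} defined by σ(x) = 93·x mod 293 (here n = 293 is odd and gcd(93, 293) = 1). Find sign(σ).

Trace 154: π^k(154) = [154, 258, 261, 247, 117, 40, 204] for k=0..6.
Cycle lengths of π_93 on ℤ/293ℤ: [292, 1]; 2 cycles in total.
n − c = 293 − 2 = 291; sign = (−1)^291 = -1.
(93|293)_J = -1 (Zolotarev's lemma cross-check).

-1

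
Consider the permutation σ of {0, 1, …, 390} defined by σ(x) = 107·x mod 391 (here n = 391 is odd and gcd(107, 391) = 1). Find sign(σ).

Orbit of 107 under x↦107x: [107, 110, 40, 370, 99, 36, 333]… (length divides ord_391(107)).
Decompose π into cycles: lengths [176, 176, 22, 16, 1] (5 cycles, including the fixed point 0).
Σ(ℓ_i−1) = 391−5 = 386; sign = (−1)^386 = +1.

+1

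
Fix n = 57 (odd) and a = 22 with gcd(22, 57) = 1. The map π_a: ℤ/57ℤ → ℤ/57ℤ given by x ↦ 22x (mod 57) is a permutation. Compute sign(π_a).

-1

Start at x=37: 37 → 16 → 10 → 49 → 52 → 4 → 31 → … (one orbit).
6 cycles of lengths [18, 18, 18, 1, 1, 1].
With 6 cycles on 57 points, sign = (−1)^{57−6} = -1.
Via Zolotarev, sign(π_{22}) = (22|57) = -1.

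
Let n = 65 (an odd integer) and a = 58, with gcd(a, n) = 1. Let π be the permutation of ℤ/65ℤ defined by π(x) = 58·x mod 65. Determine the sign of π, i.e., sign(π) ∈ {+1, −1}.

Start at x=37: 37 → 1 → 58 → 49 → 47 → 61 → 28 → … (one orbit).
The orbit structure of x ↦ 58x mod 65: 7 orbits of sizes [12, 12, 12, 12, 12, 4, 1].
n − c = 65 − 7 = 58; sign = (−1)^58 = +1.
Zolotarev: (58|65) = +1, matching the cycle-count sign.

+1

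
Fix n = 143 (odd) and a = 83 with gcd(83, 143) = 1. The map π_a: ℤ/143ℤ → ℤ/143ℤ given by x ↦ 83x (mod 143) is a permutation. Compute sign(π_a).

+1

Orbit of 57 under x↦83x: [57, 12, 138, 14, 18, 64, 21]… (length divides ord_143(83)).
Cycle type of π: 20×6 + 10 + 4×3 + 1; total 11 cycles.
sign(π) = (−1)^{n − #cycles} = (−1)^{143−11} = (−1)^132 = +1.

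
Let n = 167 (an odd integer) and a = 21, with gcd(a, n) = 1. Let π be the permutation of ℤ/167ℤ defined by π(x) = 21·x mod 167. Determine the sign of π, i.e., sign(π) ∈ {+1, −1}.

Orbit of 25 under x↦21x: [25, 24, 3, 63, 154, 61, 112]… (length divides ord_167(21)).
Decompose π into cycles: lengths [83, 83, 1] (3 cycles, including the fixed point 0).
3 cycles on 167: each ℓ→(−1)^(ℓ−1), product (−1)^164 = +1.
(21|167)_J = +1 (Zolotarev's lemma cross-check).

+1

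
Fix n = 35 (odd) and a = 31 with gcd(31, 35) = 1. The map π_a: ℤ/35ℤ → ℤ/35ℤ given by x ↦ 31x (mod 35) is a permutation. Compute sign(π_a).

Start at x=16: 16 → 6 → 11 → 26 → 1 → 31 → 16 (one orbit).
Decompose π into cycles: lengths [6, 6, 6, 6, 6, 1, 1, 1, 1, 1] (10 cycles, including the fixed point 0).
35 − 10 = 25 transpositions; sign(π) = (−1)^25 = -1.
The Jacobi symbol (31|35) = -1 (Zolotarev) agrees.

-1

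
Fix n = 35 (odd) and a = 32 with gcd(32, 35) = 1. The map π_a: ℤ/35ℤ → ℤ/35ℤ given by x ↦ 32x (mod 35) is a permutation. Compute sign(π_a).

-1

Orbit of 2 under x↦32x: [2, 29, 18, 16, 22, 4, 23]… (length divides ord_35(32)).
Decompose π into cycles: lengths [12, 12, 4, 3, 3, 1] (6 cycles, including the fixed point 0).
With 6 cycles on 35 points, sign = (−1)^{35−6} = -1.
Check: (32/35) = -1 by Zolotarev.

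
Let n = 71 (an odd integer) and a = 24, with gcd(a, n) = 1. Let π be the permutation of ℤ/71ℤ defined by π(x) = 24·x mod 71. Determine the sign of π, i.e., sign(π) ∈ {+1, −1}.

Start at x=64: 64 → 45 → 15 → 5 → 49 → 40 → 37 → … (one orbit).
3 cycles of lengths [35, 35, 1].
sign(π) = (−1)^{n − #cycles} = (−1)^{71−3} = (−1)^68 = +1.

+1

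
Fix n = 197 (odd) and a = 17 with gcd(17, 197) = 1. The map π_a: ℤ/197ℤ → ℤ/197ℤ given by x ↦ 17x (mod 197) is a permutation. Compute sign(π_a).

Start at x=80: 80 → 178 → 71 → 25 → 31 → 133 → 94 → … (one orbit).
The orbit structure of x ↦ 17x mod 197: 2 orbits of sizes [196, 1].
With 2 cycles on 197 points, sign = (−1)^{197−2} = -1.
Zolotarev: (17|197) = -1, matching the cycle-count sign.

-1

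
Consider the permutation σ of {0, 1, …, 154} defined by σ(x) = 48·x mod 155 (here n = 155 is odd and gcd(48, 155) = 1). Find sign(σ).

+1

Orbit of 57 under x↦48x: [57, 101, 43, 49, 27, 56, 53]… (length divides ord_155(48)).
Cycle type of π: 60×2 + 30 + 4 + 1; total 5 cycles.
With 5 cycles on 155 points, sign = (−1)^{155−5} = +1.
The Jacobi symbol (48|155) = +1 (Zolotarev) agrees.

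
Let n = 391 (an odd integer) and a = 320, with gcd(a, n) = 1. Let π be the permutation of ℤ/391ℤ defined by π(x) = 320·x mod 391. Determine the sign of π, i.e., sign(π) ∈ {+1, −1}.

Trace 72: π^k(72) = [72, 362, 104, 45, 324, 65, 77] for k=0..6.
π_320 has 5 disjoint cycles with lengths [176, 176, 22, 16, 1] on {0,…,390}.
391 − 5 = 386 transpositions; sign(π) = (−1)^386 = +1.

+1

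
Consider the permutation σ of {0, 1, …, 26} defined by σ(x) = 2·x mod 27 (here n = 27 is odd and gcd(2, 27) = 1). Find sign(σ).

Orbit of 20 under x↦2x: [20, 13, 26, 25, 23, 19, 11]… (length divides ord_27(2)).
Cycle lengths of π_2 on ℤ/27ℤ: [18, 6, 2, 1]; 4 cycles in total.
With 4 cycles on 27 points, sign = (−1)^{27−4} = -1.

-1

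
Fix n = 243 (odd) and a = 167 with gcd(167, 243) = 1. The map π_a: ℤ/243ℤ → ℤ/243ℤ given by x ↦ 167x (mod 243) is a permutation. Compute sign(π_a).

Trace 55: π^k(55) = [55, 194, 79, 71, 193, 155, 127] for k=0..6.
π_167 has 6 disjoint cycles with lengths [162, 54, 18, 6, 2, 1] on {0,…,242}.
sign(π) = (−1)^{n − #cycles} = (−1)^{243−6} = (−1)^237 = -1.
Zolotarev: (167|243) = -1, matching the cycle-count sign.

-1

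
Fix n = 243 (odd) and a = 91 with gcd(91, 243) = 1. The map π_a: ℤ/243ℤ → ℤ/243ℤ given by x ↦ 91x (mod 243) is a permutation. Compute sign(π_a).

+1

Orbit of 100 under x↦91x: [100, 109, 199, 127, 136, 226, 154]… (length divides ord_243(91)).
The orbit structure of x ↦ 91x mod 243: 27 orbits of sizes [27, 27, 27, 27, 27, 27, 9, 9, 9, 9, 9, 9, 3, 3, 3, 3, 3, 3, 1, 1, 1, 1, 1, 1, 1, 1, 1].
sign(π) = (−1)^{n − #cycles} = (−1)^{243−27} = (−1)^216 = +1.
Check: (91/243) = +1 by Zolotarev.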